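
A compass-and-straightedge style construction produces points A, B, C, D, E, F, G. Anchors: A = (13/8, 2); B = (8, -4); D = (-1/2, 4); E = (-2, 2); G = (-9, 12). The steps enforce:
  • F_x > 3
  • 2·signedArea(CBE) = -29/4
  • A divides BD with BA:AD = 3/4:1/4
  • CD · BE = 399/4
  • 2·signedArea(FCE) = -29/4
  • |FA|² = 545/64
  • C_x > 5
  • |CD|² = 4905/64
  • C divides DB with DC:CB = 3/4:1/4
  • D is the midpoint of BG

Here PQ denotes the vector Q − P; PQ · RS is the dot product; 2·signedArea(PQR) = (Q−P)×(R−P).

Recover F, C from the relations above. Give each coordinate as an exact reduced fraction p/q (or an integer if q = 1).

1. C_x = 47/8  [C divides DB with DC:CB = 3/4:1/4]
2. C_y = -2  [C divides DB with DC:CB = 3/4:1/4]
   → C = (47/8, -2)
3. F_x = 15/4  [line -4·x + -63/8·y + 15 = 0 ∩ |FA|² = 545/64]
4. F_y = 0  [line -4·x + -63/8·y + 15 = 0 ∩ |FA|² = 545/64]
   → F = (15/4, 0)

C = (47/8, -2)
F = (15/4, 0)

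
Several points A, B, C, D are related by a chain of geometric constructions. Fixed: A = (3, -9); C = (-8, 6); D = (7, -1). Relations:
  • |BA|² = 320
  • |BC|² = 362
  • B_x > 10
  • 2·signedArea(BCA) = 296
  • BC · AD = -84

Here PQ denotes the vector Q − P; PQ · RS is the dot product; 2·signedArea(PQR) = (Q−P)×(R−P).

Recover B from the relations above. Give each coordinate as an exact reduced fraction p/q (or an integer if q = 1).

B = (11, 7)

1. B_x = 11  [BC · AD = -84 ∩ 2·signedArea(BCA) = 296]
2. B_y = 7  [BC · AD = -84 ∩ 2·signedArea(BCA) = 296]
   → B = (11, 7)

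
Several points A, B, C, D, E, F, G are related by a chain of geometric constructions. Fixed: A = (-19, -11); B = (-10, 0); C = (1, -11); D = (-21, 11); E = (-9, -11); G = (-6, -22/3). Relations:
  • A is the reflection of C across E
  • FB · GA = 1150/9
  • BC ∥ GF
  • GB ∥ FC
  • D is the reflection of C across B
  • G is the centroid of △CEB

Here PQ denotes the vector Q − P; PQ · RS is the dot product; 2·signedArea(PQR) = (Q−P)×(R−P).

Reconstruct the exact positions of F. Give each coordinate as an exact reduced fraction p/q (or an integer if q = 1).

1. F_x = 5  [GB ∥ FC ∩ BC ∥ GF]
2. F_y = -55/3  [GB ∥ FC ∩ BC ∥ GF]
   → F = (5, -55/3)

F = (5, -55/3)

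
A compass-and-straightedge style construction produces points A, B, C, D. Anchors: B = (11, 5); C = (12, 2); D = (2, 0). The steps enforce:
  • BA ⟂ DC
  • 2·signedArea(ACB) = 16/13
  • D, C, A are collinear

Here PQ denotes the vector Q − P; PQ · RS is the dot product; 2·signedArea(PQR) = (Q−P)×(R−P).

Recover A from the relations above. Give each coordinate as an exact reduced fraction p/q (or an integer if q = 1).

A = (151/13, 25/13)

1. A_x = 151/13  [D, C, A are collinear ∩ BA ⟂ DC]
2. A_y = 25/13  [D, C, A are collinear ∩ BA ⟂ DC]
   → A = (151/13, 25/13)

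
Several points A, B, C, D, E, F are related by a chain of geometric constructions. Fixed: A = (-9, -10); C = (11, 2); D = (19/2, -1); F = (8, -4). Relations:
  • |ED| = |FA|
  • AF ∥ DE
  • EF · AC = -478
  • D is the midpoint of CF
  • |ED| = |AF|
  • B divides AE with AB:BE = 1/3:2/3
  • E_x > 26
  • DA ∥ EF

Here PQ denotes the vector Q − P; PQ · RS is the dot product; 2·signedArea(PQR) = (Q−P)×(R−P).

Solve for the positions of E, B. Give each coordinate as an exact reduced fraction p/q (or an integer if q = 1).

B = (17/6, -5)
E = (53/2, 5)

1. E_x = 53/2  [DA ∥ EF ∩ AF ∥ DE]
2. E_y = 5  [DA ∥ EF ∩ AF ∥ DE]
   → E = (53/2, 5)
3. B_x = 17/6  [B divides AE with AB:BE = 1/3:2/3]
4. B_y = -5  [B divides AE with AB:BE = 1/3:2/3]
   → B = (17/6, -5)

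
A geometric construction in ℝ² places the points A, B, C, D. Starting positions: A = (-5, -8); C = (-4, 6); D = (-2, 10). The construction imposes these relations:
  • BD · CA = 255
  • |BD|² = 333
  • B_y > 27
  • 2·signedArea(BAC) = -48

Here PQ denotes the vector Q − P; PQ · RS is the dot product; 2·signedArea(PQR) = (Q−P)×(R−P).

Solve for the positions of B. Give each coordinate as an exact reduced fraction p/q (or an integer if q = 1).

1. B_x = 1  [2·signedArea(BAC) = -48 ∩ BD · CA = 255]
2. B_y = 28  [2·signedArea(BAC) = -48 ∩ BD · CA = 255]
   → B = (1, 28)

B = (1, 28)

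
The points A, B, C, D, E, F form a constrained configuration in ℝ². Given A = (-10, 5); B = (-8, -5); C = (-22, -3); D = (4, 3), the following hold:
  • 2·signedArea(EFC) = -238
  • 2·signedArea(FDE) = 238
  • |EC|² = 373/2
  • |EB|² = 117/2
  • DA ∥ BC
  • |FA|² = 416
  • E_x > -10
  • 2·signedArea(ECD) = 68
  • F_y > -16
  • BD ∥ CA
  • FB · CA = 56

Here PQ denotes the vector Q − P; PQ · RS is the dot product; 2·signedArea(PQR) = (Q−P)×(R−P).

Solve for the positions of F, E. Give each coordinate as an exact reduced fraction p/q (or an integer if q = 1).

1. E_x = -19/2  [line -6·x + 26·y + -122 = 0 ∩ |EC|² = 373/2]
2. E_y = 5/2  [line -6·x + 26·y + -122 = 0 ∩ |EC|² = 373/2]
   → E = (-19/2, 5/2)
3. F_x = -6  [2·signedArea(FDE) = 238 ∩ 2·signedArea(EFC) = -238]
4. F_y = -15  [2·signedArea(FDE) = 238 ∩ 2·signedArea(EFC) = -238]
   → F = (-6, -15)

E = (-19/2, 5/2)
F = (-6, -15)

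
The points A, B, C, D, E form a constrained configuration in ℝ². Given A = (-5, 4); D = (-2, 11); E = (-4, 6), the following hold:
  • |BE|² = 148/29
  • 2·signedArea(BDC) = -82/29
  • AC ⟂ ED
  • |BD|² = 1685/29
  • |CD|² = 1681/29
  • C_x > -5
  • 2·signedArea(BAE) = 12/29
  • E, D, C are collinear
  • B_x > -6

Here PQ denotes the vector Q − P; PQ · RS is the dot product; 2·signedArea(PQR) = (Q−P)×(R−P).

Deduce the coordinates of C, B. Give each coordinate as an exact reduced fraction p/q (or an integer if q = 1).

1. C_x = -140/29  [E, D, C are collinear ∩ AC ⟂ ED]
2. C_y = 114/29  [E, D, C are collinear ∩ AC ⟂ ED]
   → C = (-140/29, 114/29)
3. B_x = -150/29  [2·signedArea(BDC) = -82/29 ∩ 2·signedArea(BAE) = 12/29]
4. B_y = 118/29  [2·signedArea(BDC) = -82/29 ∩ 2·signedArea(BAE) = 12/29]
   → B = (-150/29, 118/29)

B = (-150/29, 118/29)
C = (-140/29, 114/29)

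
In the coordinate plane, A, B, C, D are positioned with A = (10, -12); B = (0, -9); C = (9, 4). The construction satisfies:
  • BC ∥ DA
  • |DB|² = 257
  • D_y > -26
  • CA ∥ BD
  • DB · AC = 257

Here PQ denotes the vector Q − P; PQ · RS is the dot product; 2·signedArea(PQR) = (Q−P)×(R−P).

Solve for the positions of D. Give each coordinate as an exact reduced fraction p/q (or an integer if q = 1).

1. D_x = 1  [BC ∥ DA ∩ CA ∥ BD]
2. D_y = -25  [BC ∥ DA ∩ CA ∥ BD]
   → D = (1, -25)

D = (1, -25)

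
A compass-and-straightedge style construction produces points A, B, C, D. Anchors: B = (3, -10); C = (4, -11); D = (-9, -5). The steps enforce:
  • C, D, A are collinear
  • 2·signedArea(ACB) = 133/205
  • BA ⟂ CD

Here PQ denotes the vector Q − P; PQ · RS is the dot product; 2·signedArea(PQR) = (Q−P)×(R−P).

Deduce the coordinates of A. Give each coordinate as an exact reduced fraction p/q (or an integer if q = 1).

1. A_x = 573/205  [C, D, A are collinear ∩ BA ⟂ CD]
2. A_y = -2141/205  [C, D, A are collinear ∩ BA ⟂ CD]
   → A = (573/205, -2141/205)

A = (573/205, -2141/205)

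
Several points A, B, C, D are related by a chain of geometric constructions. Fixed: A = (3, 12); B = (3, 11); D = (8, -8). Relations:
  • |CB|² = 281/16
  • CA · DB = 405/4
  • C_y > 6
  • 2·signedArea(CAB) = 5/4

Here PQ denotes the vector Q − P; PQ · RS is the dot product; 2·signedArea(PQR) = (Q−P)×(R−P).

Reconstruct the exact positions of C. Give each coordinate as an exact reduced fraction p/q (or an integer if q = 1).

C = (17/4, 7)

1. C_x = 17/4  [CA · DB = 405/4 ∩ 2·signedArea(CAB) = 5/4]
2. C_y = 7  [CA · DB = 405/4 ∩ 2·signedArea(CAB) = 5/4]
   → C = (17/4, 7)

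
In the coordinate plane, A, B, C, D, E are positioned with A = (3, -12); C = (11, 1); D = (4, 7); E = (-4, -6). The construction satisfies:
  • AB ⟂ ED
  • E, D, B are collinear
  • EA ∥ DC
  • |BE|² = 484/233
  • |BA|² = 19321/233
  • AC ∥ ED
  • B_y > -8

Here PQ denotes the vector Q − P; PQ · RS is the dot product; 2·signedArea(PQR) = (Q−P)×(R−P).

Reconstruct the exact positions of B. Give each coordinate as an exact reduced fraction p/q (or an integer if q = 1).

1. B_x = -1108/233  [E, D, B are collinear ∩ AB ⟂ ED]
2. B_y = -1684/233  [E, D, B are collinear ∩ AB ⟂ ED]
   → B = (-1108/233, -1684/233)

B = (-1108/233, -1684/233)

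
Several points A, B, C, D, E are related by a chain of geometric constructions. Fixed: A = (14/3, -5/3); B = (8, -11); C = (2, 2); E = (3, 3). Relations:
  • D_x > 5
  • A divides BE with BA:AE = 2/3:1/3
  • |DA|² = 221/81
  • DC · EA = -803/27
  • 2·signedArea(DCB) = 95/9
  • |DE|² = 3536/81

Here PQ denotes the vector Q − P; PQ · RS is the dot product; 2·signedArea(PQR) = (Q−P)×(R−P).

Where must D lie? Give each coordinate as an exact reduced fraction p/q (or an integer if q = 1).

D = (47/9, -29/9)

1. D_x = 47/9  [2·signedArea(DCB) = 95/9 ∩ DC · EA = -803/27]
2. D_y = -29/9  [2·signedArea(DCB) = 95/9 ∩ DC · EA = -803/27]
   → D = (47/9, -29/9)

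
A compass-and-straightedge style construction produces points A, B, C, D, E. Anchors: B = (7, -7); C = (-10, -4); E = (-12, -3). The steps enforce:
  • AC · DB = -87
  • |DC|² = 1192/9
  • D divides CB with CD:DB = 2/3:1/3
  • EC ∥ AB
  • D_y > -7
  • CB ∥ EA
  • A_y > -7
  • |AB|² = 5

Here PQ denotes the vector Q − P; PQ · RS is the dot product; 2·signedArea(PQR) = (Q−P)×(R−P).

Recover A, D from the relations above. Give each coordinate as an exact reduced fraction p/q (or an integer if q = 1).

1. A_x = 5  [EC ∥ AB ∩ CB ∥ EA]
2. A_y = -6  [EC ∥ AB ∩ CB ∥ EA]
   → A = (5, -6)
3. D_x = 4/3  [D divides CB with CD:DB = 2/3:1/3]
4. D_y = -6  [D divides CB with CD:DB = 2/3:1/3]
   → D = (4/3, -6)

A = (5, -6)
D = (4/3, -6)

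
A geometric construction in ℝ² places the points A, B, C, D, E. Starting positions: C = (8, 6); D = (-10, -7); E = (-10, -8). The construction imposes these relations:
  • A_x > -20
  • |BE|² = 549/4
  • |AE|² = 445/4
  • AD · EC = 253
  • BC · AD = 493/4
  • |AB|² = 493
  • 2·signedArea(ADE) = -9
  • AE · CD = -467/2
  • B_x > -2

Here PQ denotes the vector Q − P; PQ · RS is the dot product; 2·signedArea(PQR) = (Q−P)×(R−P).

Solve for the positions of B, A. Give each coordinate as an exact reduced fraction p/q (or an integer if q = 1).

A = (-19, -27/2)
B = (-1, -1/2)

1. A_x = -19  [AE · CD = -467/2 ∩ 2·signedArea(ADE) = -9]
2. A_y = -27/2  [AE · CD = -467/2 ∩ 2·signedArea(ADE) = -9]
   → A = (-19, -27/2)
3. B_x = -1  [line -9·x + -13/2·y + -49/4 = 0 ∩ |AB|² = 493]
4. B_y = -1/2  [line -9·x + -13/2·y + -49/4 = 0 ∩ |AB|² = 493]
   → B = (-1, -1/2)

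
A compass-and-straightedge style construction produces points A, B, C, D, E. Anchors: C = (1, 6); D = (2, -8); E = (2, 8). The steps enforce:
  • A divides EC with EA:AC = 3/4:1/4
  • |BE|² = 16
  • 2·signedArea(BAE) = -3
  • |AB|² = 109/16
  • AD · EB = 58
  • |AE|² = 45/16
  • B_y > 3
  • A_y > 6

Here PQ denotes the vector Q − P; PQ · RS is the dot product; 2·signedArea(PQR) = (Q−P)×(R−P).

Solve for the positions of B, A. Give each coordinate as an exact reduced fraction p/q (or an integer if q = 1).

A = (5/4, 13/2)
B = (2, 4)

1. A_x = 5/4  [A divides EC with EA:AC = 3/4:1/4]
2. A_y = 13/2  [A divides EC with EA:AC = 3/4:1/4]
   → A = (5/4, 13/2)
3. B_x = 2  [2·signedArea(BAE) = -3 ∩ AD · EB = 58]
4. B_y = 4  [2·signedArea(BAE) = -3 ∩ AD · EB = 58]
   → B = (2, 4)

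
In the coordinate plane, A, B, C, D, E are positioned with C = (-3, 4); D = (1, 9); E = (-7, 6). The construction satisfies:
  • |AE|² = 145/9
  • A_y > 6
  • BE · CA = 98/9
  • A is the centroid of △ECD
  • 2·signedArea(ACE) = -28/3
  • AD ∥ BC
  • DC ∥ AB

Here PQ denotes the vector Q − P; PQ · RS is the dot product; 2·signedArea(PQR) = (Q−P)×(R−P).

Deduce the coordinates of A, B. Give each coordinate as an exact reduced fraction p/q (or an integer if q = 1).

1. A_x = -3  [A is the centroid of △ECD]
2. A_y = 19/3  [A is the centroid of △ECD]
   → A = (-3, 19/3)
3. B_x = -7  [AD ∥ BC ∩ DC ∥ AB]
4. B_y = 4/3  [AD ∥ BC ∩ DC ∥ AB]
   → B = (-7, 4/3)

A = (-3, 19/3)
B = (-7, 4/3)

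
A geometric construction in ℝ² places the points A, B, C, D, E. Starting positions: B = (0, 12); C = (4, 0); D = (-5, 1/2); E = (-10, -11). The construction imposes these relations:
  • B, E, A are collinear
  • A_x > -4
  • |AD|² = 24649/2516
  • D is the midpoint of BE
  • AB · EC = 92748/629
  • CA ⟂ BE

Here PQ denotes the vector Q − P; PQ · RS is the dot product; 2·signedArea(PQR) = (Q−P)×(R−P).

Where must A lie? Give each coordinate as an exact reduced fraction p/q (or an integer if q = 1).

1. A_x = -2360/629  [B, E, A are collinear ∩ CA ⟂ BE]
2. A_y = 2120/629  [B, E, A are collinear ∩ CA ⟂ BE]
   → A = (-2360/629, 2120/629)

A = (-2360/629, 2120/629)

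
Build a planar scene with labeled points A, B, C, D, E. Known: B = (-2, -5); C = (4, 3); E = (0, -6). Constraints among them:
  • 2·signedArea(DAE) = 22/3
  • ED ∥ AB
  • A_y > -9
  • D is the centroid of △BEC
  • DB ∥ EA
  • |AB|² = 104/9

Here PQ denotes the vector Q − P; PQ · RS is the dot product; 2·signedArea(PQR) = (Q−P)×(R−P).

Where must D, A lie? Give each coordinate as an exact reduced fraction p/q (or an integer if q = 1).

1. D_x = 2/3  [D is the centroid of △BEC]
2. D_y = -8/3  [D is the centroid of △BEC]
   → D = (2/3, -8/3)
3. A_x = -8/3  [ED ∥ AB ∩ DB ∥ EA]
4. A_y = -25/3  [ED ∥ AB ∩ DB ∥ EA]
   → A = (-8/3, -25/3)

A = (-8/3, -25/3)
D = (2/3, -8/3)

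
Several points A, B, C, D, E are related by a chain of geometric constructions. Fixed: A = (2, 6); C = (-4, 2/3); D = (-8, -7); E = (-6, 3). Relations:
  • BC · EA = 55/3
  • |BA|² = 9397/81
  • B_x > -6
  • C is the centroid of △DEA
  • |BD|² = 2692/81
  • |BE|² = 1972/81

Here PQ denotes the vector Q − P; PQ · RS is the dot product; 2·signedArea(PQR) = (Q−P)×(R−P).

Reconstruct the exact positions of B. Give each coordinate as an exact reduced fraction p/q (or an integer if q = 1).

B = (-16/3, -17/9)

1. B_x = -16/3  [line -8·x + -3·y + -145/3 = 0 ∩ |BE|² = 1972/81]
2. B_y = -17/9  [line -8·x + -3·y + -145/3 = 0 ∩ |BE|² = 1972/81]
   → B = (-16/3, -17/9)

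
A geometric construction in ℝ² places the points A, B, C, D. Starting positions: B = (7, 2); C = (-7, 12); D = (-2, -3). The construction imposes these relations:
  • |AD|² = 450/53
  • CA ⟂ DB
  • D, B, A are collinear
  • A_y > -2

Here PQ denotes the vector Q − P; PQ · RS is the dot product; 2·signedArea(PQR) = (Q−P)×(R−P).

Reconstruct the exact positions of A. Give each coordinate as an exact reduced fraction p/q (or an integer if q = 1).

A = (29/53, -84/53)

1. A_x = 29/53  [D, B, A are collinear ∩ CA ⟂ DB]
2. A_y = -84/53  [D, B, A are collinear ∩ CA ⟂ DB]
   → A = (29/53, -84/53)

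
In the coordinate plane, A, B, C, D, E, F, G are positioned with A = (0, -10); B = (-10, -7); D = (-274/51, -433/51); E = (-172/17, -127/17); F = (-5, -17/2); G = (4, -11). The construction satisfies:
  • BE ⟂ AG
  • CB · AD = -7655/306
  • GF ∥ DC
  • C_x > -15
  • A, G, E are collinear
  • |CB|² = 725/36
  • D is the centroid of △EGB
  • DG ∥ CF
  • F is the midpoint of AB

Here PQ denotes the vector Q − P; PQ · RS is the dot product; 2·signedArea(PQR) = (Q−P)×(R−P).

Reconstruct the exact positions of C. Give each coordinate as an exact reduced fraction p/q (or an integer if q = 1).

C = (-733/51, -611/102)

1. C_x = -733/51  [DG ∥ CF ∩ GF ∥ DC]
2. C_y = -611/102  [DG ∥ CF ∩ GF ∥ DC]
   → C = (-733/51, -611/102)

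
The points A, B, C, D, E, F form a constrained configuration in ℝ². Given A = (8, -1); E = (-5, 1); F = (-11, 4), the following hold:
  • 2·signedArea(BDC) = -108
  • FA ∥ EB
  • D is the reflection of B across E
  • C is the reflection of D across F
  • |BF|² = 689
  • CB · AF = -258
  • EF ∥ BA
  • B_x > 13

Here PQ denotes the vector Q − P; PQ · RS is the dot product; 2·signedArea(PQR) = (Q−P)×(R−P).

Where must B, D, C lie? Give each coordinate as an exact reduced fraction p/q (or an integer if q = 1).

1. B_x = 14  [EF ∥ BA ∩ FA ∥ EB]
2. B_y = -4  [EF ∥ BA ∩ FA ∥ EB]
   → B = (14, -4)
3. D_x = -24  [D is the reflection of B across E]
4. D_y = 6  [D is the reflection of B across E]
   → D = (-24, 6)
5. C_x = 2  [C is the reflection of D across F]
6. C_y = 2  [C is the reflection of D across F]
   → C = (2, 2)

B = (14, -4)
C = (2, 2)
D = (-24, 6)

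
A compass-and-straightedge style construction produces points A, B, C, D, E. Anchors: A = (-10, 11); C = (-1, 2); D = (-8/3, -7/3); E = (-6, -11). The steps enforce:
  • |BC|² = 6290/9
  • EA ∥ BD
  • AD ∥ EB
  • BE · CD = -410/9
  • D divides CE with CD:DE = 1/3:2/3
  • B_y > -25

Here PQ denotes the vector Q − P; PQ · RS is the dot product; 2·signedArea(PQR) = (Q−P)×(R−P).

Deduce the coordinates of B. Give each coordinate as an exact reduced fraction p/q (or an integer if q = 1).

1. B_x = 4/3  [EA ∥ BD ∩ AD ∥ EB]
2. B_y = -73/3  [EA ∥ BD ∩ AD ∥ EB]
   → B = (4/3, -73/3)

B = (4/3, -73/3)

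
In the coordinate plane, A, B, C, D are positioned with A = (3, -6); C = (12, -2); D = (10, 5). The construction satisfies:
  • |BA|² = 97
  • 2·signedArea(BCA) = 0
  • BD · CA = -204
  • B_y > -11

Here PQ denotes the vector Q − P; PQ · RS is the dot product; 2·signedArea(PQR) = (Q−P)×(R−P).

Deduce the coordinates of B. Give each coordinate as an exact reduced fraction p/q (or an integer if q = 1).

1. B_x = -6  [2·signedArea(BCA) = 0 ∩ BD · CA = -204]
2. B_y = -10  [2·signedArea(BCA) = 0 ∩ BD · CA = -204]
   → B = (-6, -10)

B = (-6, -10)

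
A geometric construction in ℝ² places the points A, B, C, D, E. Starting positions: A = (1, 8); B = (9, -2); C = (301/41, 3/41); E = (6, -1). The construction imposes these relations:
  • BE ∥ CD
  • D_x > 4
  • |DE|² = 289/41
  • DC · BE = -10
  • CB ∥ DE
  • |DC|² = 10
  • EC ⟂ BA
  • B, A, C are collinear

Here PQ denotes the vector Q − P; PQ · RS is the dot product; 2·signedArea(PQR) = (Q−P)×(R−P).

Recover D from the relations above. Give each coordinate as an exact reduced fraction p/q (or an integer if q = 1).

D = (178/41, 44/41)

1. D_x = 178/41  [CB ∥ DE ∩ BE ∥ CD]
2. D_y = 44/41  [CB ∥ DE ∩ BE ∥ CD]
   → D = (178/41, 44/41)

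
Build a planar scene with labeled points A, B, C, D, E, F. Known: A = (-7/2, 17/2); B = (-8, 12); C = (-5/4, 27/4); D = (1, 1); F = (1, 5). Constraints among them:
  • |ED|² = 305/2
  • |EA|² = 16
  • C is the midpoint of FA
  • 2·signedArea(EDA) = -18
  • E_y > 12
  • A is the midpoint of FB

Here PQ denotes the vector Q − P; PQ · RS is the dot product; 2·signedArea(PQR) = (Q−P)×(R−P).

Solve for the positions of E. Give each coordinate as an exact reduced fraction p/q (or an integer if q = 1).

E = (-7/2, 25/2)

1. E_x = -7/2  [line -15/2·x + -9/2·y + 30 = 0 ∩ |EA|² = 16]
2. E_y = 25/2  [line -15/2·x + -9/2·y + 30 = 0 ∩ |EA|² = 16]
   → E = (-7/2, 25/2)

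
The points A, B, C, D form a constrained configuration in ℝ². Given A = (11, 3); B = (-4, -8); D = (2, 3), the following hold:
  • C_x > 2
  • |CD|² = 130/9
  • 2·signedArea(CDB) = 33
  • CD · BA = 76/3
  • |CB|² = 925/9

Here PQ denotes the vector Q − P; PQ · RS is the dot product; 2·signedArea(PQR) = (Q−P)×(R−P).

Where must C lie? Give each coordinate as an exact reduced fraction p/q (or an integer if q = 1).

C = (3, -2/3)

1. C_x = 3  [CD · BA = 76/3 ∩ 2·signedArea(CDB) = 33]
2. C_y = -2/3  [CD · BA = 76/3 ∩ 2·signedArea(CDB) = 33]
   → C = (3, -2/3)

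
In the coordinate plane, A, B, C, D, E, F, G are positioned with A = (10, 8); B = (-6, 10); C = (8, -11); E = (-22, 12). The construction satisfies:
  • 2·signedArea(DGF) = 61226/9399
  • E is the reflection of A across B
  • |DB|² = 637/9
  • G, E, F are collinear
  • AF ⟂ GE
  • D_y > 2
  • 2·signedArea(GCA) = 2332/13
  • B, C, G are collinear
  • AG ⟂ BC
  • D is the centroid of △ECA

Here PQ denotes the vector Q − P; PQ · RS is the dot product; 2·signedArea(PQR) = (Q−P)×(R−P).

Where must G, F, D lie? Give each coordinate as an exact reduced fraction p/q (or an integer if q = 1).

1. G_x = -2/13  [B, C, G are collinear ∩ AG ⟂ BC]
2. G_y = 16/13  [B, C, G are collinear ∩ AG ⟂ BC]
   → G = (-2/13, 16/13)
3. F_x = 16700/3133  [G, E, F are collinear ∩ AF ⟂ GE]
4. F_y = -4614/3133  [G, E, F are collinear ∩ AF ⟂ GE]
   → F = (16700/3133, -4614/3133)
5. D_x = -4/3  [D is the centroid of △ECA]
6. D_y = 3  [D is the centroid of △ECA]
   → D = (-4/3, 3)

D = (-4/3, 3)
F = (16700/3133, -4614/3133)
G = (-2/13, 16/13)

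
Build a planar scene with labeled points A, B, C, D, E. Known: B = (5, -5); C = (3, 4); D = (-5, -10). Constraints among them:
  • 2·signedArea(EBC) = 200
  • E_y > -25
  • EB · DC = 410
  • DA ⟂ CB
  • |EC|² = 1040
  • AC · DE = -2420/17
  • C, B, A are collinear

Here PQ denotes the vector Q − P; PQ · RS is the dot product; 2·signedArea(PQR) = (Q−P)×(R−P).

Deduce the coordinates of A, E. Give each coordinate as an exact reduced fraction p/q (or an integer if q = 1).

1. A_x = 95/17  [C, B, A are collinear ∩ DA ⟂ CB]
2. A_y = -130/17  [C, B, A are collinear ∩ DA ⟂ CB]
   → A = (95/17, -130/17)
3. E_x = -13  [2·signedArea(EBC) = 200 ∩ AC · DE = -2420/17]
4. E_y = -24  [2·signedArea(EBC) = 200 ∩ AC · DE = -2420/17]
   → E = (-13, -24)

A = (95/17, -130/17)
E = (-13, -24)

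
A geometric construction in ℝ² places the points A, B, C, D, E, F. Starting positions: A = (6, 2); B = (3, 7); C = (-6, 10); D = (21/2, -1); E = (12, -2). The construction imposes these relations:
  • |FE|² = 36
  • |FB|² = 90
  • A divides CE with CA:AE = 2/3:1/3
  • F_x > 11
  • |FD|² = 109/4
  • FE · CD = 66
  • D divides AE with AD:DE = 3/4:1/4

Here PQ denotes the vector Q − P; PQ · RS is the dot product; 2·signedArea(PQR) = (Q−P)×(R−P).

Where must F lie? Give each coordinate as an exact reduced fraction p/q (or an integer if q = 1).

1. F_x = 12  [line -33/2·x + 11·y + 154 = 0 ∩ |FD|² = 109/4]
2. F_y = 4  [line -33/2·x + 11·y + 154 = 0 ∩ |FD|² = 109/4]
   → F = (12, 4)

F = (12, 4)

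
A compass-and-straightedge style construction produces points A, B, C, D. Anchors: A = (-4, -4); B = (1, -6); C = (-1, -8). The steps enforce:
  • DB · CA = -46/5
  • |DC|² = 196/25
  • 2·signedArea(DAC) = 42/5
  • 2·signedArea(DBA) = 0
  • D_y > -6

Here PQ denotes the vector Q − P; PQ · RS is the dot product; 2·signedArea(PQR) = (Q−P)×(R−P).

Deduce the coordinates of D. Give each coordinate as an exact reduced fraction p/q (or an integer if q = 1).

D = (-1, -26/5)

1. D_x = -1  [2·signedArea(DBA) = 0 ∩ 2·signedArea(DAC) = 42/5]
2. D_y = -26/5  [2·signedArea(DBA) = 0 ∩ 2·signedArea(DAC) = 42/5]
   → D = (-1, -26/5)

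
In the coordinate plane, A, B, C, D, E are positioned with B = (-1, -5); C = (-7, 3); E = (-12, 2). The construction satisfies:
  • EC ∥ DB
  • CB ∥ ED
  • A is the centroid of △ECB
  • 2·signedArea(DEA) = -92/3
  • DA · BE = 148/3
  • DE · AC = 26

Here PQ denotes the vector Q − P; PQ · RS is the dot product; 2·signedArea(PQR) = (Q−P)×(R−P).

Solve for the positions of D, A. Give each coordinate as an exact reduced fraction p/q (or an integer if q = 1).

1. D_x = -6  [EC ∥ DB ∩ CB ∥ ED]
2. D_y = -6  [EC ∥ DB ∩ CB ∥ ED]
   → D = (-6, -6)
3. A_x = -20/3  [A is the centroid of △ECB]
4. A_y = 0  [A is the centroid of △ECB]
   → A = (-20/3, 0)

A = (-20/3, 0)
D = (-6, -6)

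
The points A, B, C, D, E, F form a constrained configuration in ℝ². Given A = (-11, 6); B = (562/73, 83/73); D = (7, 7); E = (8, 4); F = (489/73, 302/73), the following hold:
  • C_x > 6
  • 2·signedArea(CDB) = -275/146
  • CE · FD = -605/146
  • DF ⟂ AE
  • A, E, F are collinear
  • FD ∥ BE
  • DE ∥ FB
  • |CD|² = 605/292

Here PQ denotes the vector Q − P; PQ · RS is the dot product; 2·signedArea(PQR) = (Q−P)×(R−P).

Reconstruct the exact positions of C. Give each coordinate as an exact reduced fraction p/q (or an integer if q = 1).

C = (500/73, 813/146)

1. C_x = 500/73  [2·signedArea(CDB) = -275/146 ∩ CE · FD = -605/146]
2. C_y = 813/146  [2·signedArea(CDB) = -275/146 ∩ CE · FD = -605/146]
   → C = (500/73, 813/146)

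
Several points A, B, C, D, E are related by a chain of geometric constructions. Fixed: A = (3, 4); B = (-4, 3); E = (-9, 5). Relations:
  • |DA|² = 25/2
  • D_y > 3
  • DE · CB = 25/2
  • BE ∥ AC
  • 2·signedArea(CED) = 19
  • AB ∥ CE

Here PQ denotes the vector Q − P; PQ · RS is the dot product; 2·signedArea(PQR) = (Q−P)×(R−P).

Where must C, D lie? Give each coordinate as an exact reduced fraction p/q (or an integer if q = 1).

1. C_x = -2  [AB ∥ CE ∩ BE ∥ AC]
2. C_y = 6  [AB ∥ CE ∩ BE ∥ AC]
   → C = (-2, 6)
3. D_x = -1/2  [DE · CB = 25/2 ∩ 2·signedArea(CED) = 19]
4. D_y = 7/2  [DE · CB = 25/2 ∩ 2·signedArea(CED) = 19]
   → D = (-1/2, 7/2)

C = (-2, 6)
D = (-1/2, 7/2)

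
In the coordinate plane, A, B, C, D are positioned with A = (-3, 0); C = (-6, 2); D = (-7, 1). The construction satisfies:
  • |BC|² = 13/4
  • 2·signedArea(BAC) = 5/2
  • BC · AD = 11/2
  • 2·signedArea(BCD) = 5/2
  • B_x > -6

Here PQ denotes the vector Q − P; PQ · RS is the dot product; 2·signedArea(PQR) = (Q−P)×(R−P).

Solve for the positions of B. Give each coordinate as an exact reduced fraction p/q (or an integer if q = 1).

B = (-5, 1/2)

1. B_x = -5  [2·signedArea(BAC) = 5/2 ∩ 2·signedArea(BCD) = 5/2]
2. B_y = 1/2  [2·signedArea(BAC) = 5/2 ∩ 2·signedArea(BCD) = 5/2]
   → B = (-5, 1/2)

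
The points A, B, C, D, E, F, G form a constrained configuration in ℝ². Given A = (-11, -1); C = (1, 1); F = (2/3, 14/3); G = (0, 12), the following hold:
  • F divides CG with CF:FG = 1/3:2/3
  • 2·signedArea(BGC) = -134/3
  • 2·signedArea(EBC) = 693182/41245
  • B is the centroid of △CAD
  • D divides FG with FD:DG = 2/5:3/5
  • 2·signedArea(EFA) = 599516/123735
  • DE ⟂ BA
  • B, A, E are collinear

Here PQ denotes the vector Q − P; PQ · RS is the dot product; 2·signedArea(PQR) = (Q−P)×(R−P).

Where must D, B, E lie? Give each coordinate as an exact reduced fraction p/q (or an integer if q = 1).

B = (-16/5, 38/15)
D = (2/5, 38/5)
E = (69763/41245, 195877/41245)

1. D_x = 2/5  [D divides FG with FD:DG = 2/5:3/5]
2. D_y = 38/5  [D divides FG with FD:DG = 2/5:3/5]
   → D = (2/5, 38/5)
3. B_x = -16/5  [B is the centroid of △CAD]
4. B_y = 38/15  [B is the centroid of △CAD]
   → B = (-16/5, 38/15)
5. E_x = 69763/41245  [B, A, E are collinear ∩ DE ⟂ BA]
6. E_y = 195877/41245  [B, A, E are collinear ∩ DE ⟂ BA]
   → E = (69763/41245, 195877/41245)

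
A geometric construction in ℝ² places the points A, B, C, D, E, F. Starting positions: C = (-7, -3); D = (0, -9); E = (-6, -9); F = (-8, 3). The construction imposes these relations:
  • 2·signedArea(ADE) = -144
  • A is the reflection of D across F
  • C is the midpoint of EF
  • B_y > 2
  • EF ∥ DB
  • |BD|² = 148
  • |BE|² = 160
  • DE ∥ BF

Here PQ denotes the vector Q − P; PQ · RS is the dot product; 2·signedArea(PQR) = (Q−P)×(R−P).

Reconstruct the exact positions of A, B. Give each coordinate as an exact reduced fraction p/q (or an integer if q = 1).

A = (-16, 15)
B = (-2, 3)

1. A_x = -16  [A is the reflection of D across F]
2. A_y = 15  [A is the reflection of D across F]
   → A = (-16, 15)
3. B_x = -2  [DE ∥ BF ∩ EF ∥ DB]
4. B_y = 3  [DE ∥ BF ∩ EF ∥ DB]
   → B = (-2, 3)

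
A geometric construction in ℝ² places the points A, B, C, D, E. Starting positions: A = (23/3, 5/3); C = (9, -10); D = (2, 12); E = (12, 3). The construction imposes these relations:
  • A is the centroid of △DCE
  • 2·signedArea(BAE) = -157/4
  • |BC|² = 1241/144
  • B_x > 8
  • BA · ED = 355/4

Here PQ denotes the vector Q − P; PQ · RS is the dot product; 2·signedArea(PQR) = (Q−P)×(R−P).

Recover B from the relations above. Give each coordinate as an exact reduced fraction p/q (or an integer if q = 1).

1. B_x = 26/3  [BA · ED = 355/4 ∩ 2·signedArea(BAE) = -157/4]
2. B_y = -85/12  [BA · ED = 355/4 ∩ 2·signedArea(BAE) = -157/4]
   → B = (26/3, -85/12)

B = (26/3, -85/12)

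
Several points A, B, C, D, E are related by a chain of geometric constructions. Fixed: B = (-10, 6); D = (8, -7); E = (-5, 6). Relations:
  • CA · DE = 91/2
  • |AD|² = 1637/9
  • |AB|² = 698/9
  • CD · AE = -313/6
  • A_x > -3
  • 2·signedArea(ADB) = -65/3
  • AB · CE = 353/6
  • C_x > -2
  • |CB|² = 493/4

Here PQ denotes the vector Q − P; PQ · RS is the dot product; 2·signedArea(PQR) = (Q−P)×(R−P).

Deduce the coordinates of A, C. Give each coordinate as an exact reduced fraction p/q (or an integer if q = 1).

A = (-7/3, 5/3)
C = (-1, -1/2)

1. A_x = -7/3  [line -13·x + -18·y + -1/3 = 0 ∩ |AB|² = 698/9]
2. A_y = 5/3  [line -13·x + -18·y + -1/3 = 0 ∩ |AB|² = 698/9]
   → A = (-7/3, 5/3)
3. C_x = -1  [CA · DE = 91/2 ∩ AB · CE = 353/6]
4. C_y = -1/2  [CA · DE = 91/2 ∩ AB · CE = 353/6]
   → C = (-1, -1/2)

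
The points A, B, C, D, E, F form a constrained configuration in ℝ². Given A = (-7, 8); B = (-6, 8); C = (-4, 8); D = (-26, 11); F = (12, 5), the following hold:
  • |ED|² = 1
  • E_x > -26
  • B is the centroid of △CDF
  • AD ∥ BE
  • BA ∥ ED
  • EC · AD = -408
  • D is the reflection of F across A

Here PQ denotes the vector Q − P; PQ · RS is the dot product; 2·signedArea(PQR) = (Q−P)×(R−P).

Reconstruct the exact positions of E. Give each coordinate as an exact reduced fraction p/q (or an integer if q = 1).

E = (-25, 11)

1. E_x = -25  [BA ∥ ED ∩ AD ∥ BE]
2. E_y = 11  [BA ∥ ED ∩ AD ∥ BE]
   → E = (-25, 11)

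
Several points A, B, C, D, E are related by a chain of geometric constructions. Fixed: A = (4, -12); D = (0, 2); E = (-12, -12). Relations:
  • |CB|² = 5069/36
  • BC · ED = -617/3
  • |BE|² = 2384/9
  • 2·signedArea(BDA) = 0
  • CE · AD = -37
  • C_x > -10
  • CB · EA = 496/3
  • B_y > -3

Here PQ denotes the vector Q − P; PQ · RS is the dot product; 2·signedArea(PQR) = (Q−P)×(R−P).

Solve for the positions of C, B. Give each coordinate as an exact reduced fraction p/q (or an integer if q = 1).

B = (4/3, -8/3)
C = (-9, -17/2)

1. B_x = 4/3  [line 14·x + 4·y + -8 = 0 ∩ |BE|² = 2384/9]
2. B_y = -8/3  [line 14·x + 4·y + -8 = 0 ∩ |BE|² = 2384/9]
   → B = (4/3, -8/3)
3. C_x = -9  [CB · EA = 496/3 ∩ BC · ED = -617/3]
4. C_y = -17/2  [CB · EA = 496/3 ∩ BC · ED = -617/3]
   → C = (-9, -17/2)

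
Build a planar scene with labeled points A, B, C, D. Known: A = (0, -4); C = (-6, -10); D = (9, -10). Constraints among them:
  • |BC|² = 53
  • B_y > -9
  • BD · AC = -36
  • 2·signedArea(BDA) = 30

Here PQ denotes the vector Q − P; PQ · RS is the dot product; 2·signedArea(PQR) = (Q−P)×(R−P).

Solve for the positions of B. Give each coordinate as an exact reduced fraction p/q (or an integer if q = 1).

B = (1, -8)

1. B_x = 1  [BD · AC = -36 ∩ 2·signedArea(BDA) = 30]
2. B_y = -8  [BD · AC = -36 ∩ 2·signedArea(BDA) = 30]
   → B = (1, -8)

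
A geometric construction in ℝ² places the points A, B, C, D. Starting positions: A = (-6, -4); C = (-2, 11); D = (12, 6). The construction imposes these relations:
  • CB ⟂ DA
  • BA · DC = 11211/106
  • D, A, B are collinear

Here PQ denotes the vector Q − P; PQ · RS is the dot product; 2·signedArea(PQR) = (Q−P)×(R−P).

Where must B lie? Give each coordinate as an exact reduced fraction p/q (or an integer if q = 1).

B = (363/106, 131/106)

1. B_x = 363/106  [D, A, B are collinear ∩ CB ⟂ DA]
2. B_y = 131/106  [D, A, B are collinear ∩ CB ⟂ DA]
   → B = (363/106, 131/106)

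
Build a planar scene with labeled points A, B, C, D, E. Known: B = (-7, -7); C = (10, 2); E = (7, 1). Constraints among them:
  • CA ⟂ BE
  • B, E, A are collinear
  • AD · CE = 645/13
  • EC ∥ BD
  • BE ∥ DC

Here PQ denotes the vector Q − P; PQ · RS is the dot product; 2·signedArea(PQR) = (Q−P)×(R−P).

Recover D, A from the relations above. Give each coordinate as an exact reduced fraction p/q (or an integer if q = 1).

1. D_x = -4  [BE ∥ DC ∩ EC ∥ BD]
2. D_y = -6  [BE ∥ DC ∩ EC ∥ BD]
   → D = (-4, -6)
3. A_x = 126/13  [B, E, A are collinear ∩ CA ⟂ BE]
4. A_y = 33/13  [B, E, A are collinear ∩ CA ⟂ BE]
   → A = (126/13, 33/13)

A = (126/13, 33/13)
D = (-4, -6)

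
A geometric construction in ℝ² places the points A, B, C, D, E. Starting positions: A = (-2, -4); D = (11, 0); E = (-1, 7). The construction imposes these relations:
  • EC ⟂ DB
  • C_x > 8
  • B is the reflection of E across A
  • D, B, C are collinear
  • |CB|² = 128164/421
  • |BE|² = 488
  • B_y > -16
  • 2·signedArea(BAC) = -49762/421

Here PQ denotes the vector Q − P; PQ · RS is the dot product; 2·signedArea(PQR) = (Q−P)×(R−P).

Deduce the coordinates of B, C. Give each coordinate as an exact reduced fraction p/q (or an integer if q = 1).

B = (-3, -15)
C = (3749/421, -945/421)

1. B_x = -3  [B is the reflection of E across A]
2. B_y = -15  [B is the reflection of E across A]
   → B = (-3, -15)
3. C_x = 3749/421  [D, B, C are collinear ∩ EC ⟂ DB]
4. C_y = -945/421  [D, B, C are collinear ∩ EC ⟂ DB]
   → C = (3749/421, -945/421)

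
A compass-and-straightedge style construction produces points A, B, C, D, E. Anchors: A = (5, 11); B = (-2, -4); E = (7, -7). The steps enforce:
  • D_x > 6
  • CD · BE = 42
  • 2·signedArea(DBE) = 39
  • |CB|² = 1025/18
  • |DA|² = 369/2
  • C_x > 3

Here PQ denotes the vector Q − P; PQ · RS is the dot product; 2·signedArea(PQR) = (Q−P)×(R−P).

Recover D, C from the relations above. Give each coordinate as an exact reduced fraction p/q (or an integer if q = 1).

1. D_x = 13/2  [line 3·x + 9·y + 3 = 0 ∩ |DA|² = 369/2]
2. D_y = -5/2  [line 3·x + 9·y + 3 = 0 ∩ |DA|² = 369/2]
   → D = (13/2, -5/2)
3. C_x = 19/6  [line -9·x + 3·y + 24 = 0 ∩ |CB|² = 1025/18]
4. C_y = 3/2  [line -9·x + 3·y + 24 = 0 ∩ |CB|² = 1025/18]
   → C = (19/6, 3/2)

C = (19/6, 3/2)
D = (13/2, -5/2)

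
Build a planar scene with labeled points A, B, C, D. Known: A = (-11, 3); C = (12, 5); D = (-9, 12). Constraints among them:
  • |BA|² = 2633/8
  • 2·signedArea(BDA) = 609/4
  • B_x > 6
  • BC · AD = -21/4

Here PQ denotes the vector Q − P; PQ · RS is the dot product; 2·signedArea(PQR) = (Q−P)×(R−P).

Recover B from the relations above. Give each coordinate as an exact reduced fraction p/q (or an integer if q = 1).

1. B_x = 27/4  [BC · AD = -21/4 ∩ 2·signedArea(BDA) = 609/4]
2. B_y = 27/4  [BC · AD = -21/4 ∩ 2·signedArea(BDA) = 609/4]
   → B = (27/4, 27/4)

B = (27/4, 27/4)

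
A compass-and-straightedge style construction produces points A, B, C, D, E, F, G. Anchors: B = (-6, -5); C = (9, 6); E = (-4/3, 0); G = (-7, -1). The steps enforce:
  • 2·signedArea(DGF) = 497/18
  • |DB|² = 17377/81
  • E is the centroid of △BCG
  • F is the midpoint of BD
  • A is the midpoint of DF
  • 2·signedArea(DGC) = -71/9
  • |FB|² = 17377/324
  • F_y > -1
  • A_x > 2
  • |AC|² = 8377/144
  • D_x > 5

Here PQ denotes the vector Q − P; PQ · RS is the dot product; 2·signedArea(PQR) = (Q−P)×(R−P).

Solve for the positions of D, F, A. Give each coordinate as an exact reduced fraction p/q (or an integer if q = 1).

1. D_x = 50/9  [line -7·x + 16·y + -226/9 = 0 ∩ |DB|² = 17377/81]
2. D_y = 4  [line -7·x + 16·y + -226/9 = 0 ∩ |DB|² = 17377/81]
   → D = (50/9, 4)
3. F_x = -2/9  [F is the midpoint of BD]
4. F_y = -1/2  [F is the midpoint of BD]
   → F = (-2/9, -1/2)
5. A_x = 8/3  [A is the midpoint of DF]
6. A_y = 7/4  [A is the midpoint of DF]
   → A = (8/3, 7/4)

A = (8/3, 7/4)
D = (50/9, 4)
F = (-2/9, -1/2)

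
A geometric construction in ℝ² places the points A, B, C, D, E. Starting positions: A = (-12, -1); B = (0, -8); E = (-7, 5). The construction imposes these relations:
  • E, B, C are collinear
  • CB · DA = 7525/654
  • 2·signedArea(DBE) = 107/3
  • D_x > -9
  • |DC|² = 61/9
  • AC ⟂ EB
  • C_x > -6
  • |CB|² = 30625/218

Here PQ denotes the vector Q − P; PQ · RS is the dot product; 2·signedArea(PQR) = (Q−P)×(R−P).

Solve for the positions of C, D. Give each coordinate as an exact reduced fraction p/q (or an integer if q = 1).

C = (-1225/218, 531/218)
D = (-1789/218, 1403/654)

1. C_x = -1225/218  [E, B, C are collinear ∩ AC ⟂ EB]
2. C_y = 531/218  [E, B, C are collinear ∩ AC ⟂ EB]
   → C = (-1225/218, 531/218)
3. D_x = -1789/218  [2·signedArea(DBE) = 107/3 ∩ CB · DA = 7525/654]
4. D_y = 1403/654  [2·signedArea(DBE) = 107/3 ∩ CB · DA = 7525/654]
   → D = (-1789/218, 1403/654)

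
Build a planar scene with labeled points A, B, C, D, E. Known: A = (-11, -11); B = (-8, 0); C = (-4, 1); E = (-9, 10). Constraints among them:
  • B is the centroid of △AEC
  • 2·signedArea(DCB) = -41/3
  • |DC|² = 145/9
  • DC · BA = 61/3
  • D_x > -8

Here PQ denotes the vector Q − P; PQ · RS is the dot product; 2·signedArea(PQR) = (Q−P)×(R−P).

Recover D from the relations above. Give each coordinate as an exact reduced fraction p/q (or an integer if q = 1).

D = (-7, 11/3)

1. D_x = -7  [DC · BA = 61/3 ∩ 2·signedArea(DCB) = -41/3]
2. D_y = 11/3  [DC · BA = 61/3 ∩ 2·signedArea(DCB) = -41/3]
   → D = (-7, 11/3)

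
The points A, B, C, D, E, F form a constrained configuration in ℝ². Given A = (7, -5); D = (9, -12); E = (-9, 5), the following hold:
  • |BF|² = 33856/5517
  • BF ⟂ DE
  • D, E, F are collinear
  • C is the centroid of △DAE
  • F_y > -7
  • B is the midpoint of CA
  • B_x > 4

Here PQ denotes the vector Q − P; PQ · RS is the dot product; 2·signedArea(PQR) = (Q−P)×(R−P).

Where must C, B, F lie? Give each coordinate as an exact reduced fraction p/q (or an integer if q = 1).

1. C_x = 7/3  [C is the centroid of △DAE]
2. C_y = -4  [C is the centroid of △DAE]
   → C = (7/3, -4)
3. B_x = 14/3  [B is the midpoint of CA]
4. B_y = -9/2  [B is the midpoint of CA]
   → B = (14/3, -9/2)
5. F_x = 1818/613  [D, E, F are collinear ∩ BF ⟂ DE]
6. F_y = -7725/1226  [D, E, F are collinear ∩ BF ⟂ DE]
   → F = (1818/613, -7725/1226)

B = (14/3, -9/2)
C = (7/3, -4)
F = (1818/613, -7725/1226)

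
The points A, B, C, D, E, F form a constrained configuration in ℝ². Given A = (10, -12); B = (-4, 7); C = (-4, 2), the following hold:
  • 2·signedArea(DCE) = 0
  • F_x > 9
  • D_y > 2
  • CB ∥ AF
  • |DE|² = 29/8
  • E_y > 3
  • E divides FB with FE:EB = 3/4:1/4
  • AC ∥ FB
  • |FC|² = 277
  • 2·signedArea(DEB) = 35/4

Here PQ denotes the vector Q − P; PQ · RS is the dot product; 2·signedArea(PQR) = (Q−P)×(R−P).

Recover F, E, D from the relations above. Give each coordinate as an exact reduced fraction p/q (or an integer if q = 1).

1. F_x = 10  [AC ∥ FB ∩ CB ∥ AF]
2. F_y = -7  [AC ∥ FB ∩ CB ∥ AF]
   → F = (10, -7)
3. E_x = -1/2  [E divides FB with FE:EB = 3/4:1/4]
4. E_y = 7/2  [E divides FB with FE:EB = 3/4:1/4]
   → E = (-1/2, 7/2)
5. D_x = -9/4  [2·signedArea(DCE) = 0 ∩ 2·signedArea(DEB) = 35/4]
6. D_y = 11/4  [2·signedArea(DCE) = 0 ∩ 2·signedArea(DEB) = 35/4]
   → D = (-9/4, 11/4)

D = (-9/4, 11/4)
E = (-1/2, 7/2)
F = (10, -7)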